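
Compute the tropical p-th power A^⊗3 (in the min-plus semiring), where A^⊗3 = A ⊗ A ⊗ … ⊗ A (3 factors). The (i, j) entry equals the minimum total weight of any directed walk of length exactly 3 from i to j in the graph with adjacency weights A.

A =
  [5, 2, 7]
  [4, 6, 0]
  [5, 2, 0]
A^⊗3 =
  [7, 4, 2]
  [5, 2, 0]
  [5, 2, 0]

Each entry (A^⊗3)_ij equals the minimum over all length-3 walks i = v_0 → v_1 → … → v_3 = j of Σ_t A[v_t][v_{t+1}]. For example, for (i, j) = (0, 2) we minimise over 9 possible intermediate vertex sequences; the minimum is 2, attained along the walk 0 → 1 → 2 → 2.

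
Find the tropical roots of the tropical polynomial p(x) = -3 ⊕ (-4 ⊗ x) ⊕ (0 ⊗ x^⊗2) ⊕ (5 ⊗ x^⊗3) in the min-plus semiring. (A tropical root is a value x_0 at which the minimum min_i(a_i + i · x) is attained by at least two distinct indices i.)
Roots: {-5, -4, 1}

Each tropical root is a break point of the lower envelope of the lines y = a_i + i · x (there are 4 lines, with slopes 0, 1, ..., 3). Only the lines that attain the minimum somewhere contribute to roots; other lines are dominated. Here the surviving (envelope) indices are i = 3, i = 2, i = 1, i = 0.
Intersections between consecutive envelope lines give the roots: for adjacent envelope indices i < j the intersection is x = (a_i − a_j) / (j − i). Reading off the sorted break points: {-5, -4, 1}.
Verification: at each break x_0, at least two indices attain the minimum of min_i(a_i + i · x_0).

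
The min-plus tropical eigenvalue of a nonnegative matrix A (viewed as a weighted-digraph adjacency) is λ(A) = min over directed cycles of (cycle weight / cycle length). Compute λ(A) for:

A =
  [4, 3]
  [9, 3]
λ(A) = 3

Enumerate directed cycles and compute their means (weight / length). Sample:
  cycle 0 → 0: weight = 4, length = 1, mean = 4/1 ≈ 4.000
  cycle 1 → 1: weight = 3, length = 1, mean = 3/1 ≈ 3.000
  cycle 0 → 1 → 0: weight = 12, length = 2, mean = 12/2 ≈ 6.000
  cycle 1 → 0 → 1: weight = 12, length = 2, mean = 12/2 ≈ 6.000
Minimum mean = 3.000, attained e.g. along the cycle 1 → 1 with weight 3 and length 1. So λ(A) = 3/1 = 3.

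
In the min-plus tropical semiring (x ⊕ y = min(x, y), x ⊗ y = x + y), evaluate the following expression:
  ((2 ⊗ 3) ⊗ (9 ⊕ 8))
((2 ⊗ 3) ⊗ (9 ⊕ 8)) = 13

Expand innermost to outermost. Recall ⊕ takes the minimum of its arguments and ⊗ takes their sum. Working out the expression ((2 ⊗ 3) ⊗ (9 ⊕ 8)) gives 13.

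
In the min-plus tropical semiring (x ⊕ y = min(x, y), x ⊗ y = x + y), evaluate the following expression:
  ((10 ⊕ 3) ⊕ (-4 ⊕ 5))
((10 ⊕ 3) ⊕ (-4 ⊕ 5)) = -4

Expand innermost to outermost. Recall ⊕ takes the minimum of its arguments and ⊗ takes their sum. Working out the expression ((10 ⊕ 3) ⊕ (-4 ⊕ 5)) gives -4.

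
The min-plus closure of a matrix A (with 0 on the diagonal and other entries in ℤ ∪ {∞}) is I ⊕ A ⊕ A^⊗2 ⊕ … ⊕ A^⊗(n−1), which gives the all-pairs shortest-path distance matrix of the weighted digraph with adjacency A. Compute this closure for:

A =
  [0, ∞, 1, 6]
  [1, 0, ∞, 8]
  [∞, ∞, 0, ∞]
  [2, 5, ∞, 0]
Closure =
  [0, 11, 1, 6]
  [1, 0, 2, 7]
  [∞, ∞, 0, ∞]
  [2, 5, 3, 0]

This is the Floyd-Warshall all-pairs shortest-path computation. For each intermediate vertex k = 0, 1, …, 3, update dist[i][j] ← min(dist[i][j], dist[i][k] + dist[k][j]). The final matrix gives, for each (i, j), the minimum total weight of any directed path from i to j (possibly empty when i = j).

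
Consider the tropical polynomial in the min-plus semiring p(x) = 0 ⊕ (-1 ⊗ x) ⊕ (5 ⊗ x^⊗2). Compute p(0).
p(0) = -1

A tropical monomial a ⊗ x^⊗i evaluates to a + i · x. Evaluating each term at x = 0:
  Term 0 contributes 0 + 0 · 0 = 0
  Term 1 contributes -1 + 1 · 0 = -1
  Term 2 contributes 5 + 2 · 0 = 5
p(0) = ⊕ of these = min[0, -1, 5] = -1.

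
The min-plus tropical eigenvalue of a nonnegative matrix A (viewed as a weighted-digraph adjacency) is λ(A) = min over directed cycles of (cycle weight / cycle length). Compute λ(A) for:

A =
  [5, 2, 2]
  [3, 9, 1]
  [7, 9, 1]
λ(A) = 1

Enumerate directed cycles and compute their means (weight / length). Sample:
  cycle 0 → 0: weight = 5, length = 1, mean = 5/1 ≈ 5.000
  cycle 1 → 1: weight = 9, length = 1, mean = 9/1 ≈ 9.000
  cycle 2 → 2: weight = 1, length = 1, mean = 1/1 ≈ 1.000
  cycle 0 → 1 → 0: weight = 5, length = 2, mean = 5/2 ≈ 2.500
  cycle 0 → 2 → 0: weight = 9, length = 2, mean = 9/2 ≈ 4.500
  cycle 1 → 0 → 1: weight = 5, length = 2, mean = 5/2 ≈ 2.500
Minimum mean = 1.000, attained e.g. along the cycle 2 → 2 with weight 1 and length 1. So λ(A) = 1/1 = 1.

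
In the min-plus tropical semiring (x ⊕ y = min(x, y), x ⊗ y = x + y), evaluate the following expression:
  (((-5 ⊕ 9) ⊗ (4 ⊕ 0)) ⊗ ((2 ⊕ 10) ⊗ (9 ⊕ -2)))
(((-5 ⊕ 9) ⊗ (4 ⊕ 0)) ⊗ ((2 ⊕ 10) ⊗ (9 ⊕ -2))) = -5

Expand innermost to outermost. Recall ⊕ takes the minimum of its arguments and ⊗ takes their sum. Working out the expression (((-5 ⊕ 9) ⊗ (4 ⊕ 0)) ⊗ ((2 ⊕ 10) ⊗ (9 ⊕ -2))) gives -5.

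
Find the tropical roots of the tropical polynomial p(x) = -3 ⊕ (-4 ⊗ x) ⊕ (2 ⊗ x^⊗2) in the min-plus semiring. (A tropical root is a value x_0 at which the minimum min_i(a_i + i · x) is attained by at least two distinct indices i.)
Roots: {-6, 1}

Each tropical root is a break point of the lower envelope of the lines y = a_i + i · x (there are 3 lines, with slopes 0, 1, ..., 2). Only the lines that attain the minimum somewhere contribute to roots; other lines are dominated. Here the surviving (envelope) indices are i = 2, i = 1, i = 0.
Intersections between consecutive envelope lines give the roots: for adjacent envelope indices i < j the intersection is x = (a_i − a_j) / (j − i). Reading off the sorted break points: {-6, 1}.
Verification: at each break x_0, at least two indices attain the minimum of min_i(a_i + i · x_0).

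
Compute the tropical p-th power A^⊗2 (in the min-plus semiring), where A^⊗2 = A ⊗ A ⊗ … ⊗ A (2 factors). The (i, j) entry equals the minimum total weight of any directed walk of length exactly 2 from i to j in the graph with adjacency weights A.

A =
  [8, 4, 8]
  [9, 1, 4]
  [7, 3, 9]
A^⊗2 =
  [13, 5, 8]
  [10, 2, 5]
  [12, 4, 7]

Each entry (A^⊗2)_ij equals the minimum over all length-2 walks i = v_0 → v_1 → … → v_2 = j of Σ_t A[v_t][v_{t+1}]. For example, for (i, j) = (0, 2) we minimise over 3 possible intermediate vertex sequences; the minimum is 8, attained along the walk 0 → 1 → 2.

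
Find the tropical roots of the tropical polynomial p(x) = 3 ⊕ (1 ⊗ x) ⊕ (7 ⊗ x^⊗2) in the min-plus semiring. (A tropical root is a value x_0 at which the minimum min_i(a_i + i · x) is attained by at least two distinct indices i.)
Roots: {-6, 2}

Each tropical root is a break point of the lower envelope of the lines y = a_i + i · x (there are 3 lines, with slopes 0, 1, ..., 2). Only the lines that attain the minimum somewhere contribute to roots; other lines are dominated. Here the surviving (envelope) indices are i = 2, i = 1, i = 0.
Intersections between consecutive envelope lines give the roots: for adjacent envelope indices i < j the intersection is x = (a_i − a_j) / (j − i). Reading off the sorted break points: {-6, 2}.
Verification: at each break x_0, at least two indices attain the minimum of min_i(a_i + i · x_0).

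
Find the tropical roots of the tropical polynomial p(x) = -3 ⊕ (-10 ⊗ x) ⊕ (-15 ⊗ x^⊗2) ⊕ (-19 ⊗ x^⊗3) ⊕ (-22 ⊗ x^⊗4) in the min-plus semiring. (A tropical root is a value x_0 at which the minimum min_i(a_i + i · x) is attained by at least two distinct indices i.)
Roots: {3, 4, 5, 7}

Each tropical root is a break point of the lower envelope of the lines y = a_i + i · x (there are 5 lines, with slopes 0, 1, ..., 4). Only the lines that attain the minimum somewhere contribute to roots; other lines are dominated. Here the surviving (envelope) indices are i = 4, i = 3, i = 2, i = 1, i = 0.
Intersections between consecutive envelope lines give the roots: for adjacent envelope indices i < j the intersection is x = (a_i − a_j) / (j − i). Reading off the sorted break points: {3, 4, 5, 7}.
Verification: at each break x_0, at least two indices attain the minimum of min_i(a_i + i · x_0).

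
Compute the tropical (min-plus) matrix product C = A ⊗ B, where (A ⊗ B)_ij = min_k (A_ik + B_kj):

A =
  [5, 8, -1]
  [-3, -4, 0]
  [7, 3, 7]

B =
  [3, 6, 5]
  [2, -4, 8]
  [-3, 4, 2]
A ⊗ B =
  [-4, 3, 1]
  [-3, -8, 2]
  [4, -1, 9]

Apply the min-plus product entry-by-entry:
  C[0][0] = min over k of (A[0][0] + B[0][0] = 5 + 3 = 8, A[0][1] + B[1][0] = 8 + 2 = 10, A[0][2] + B[2][0] = -1 + -3 = -4) = -4 (attained at k = 2)
  C[0][1] = min over k of (A[0][0] + B[0][1] = 5 + 6 = 11, A[0][1] + B[1][1] = 8 + -4 = 4, A[0][2] + B[2][1] = -1 + 4 = 3) = 3 (attained at k = 2)
  C[0][2] = min over k of (A[0][0] + B[0][2] = 5 + 5 = 10, A[0][1] + B[1][2] = 8 + 8 = 16, A[0][2] + B[2][2] = -1 + 2 = 1) = 1 (attained at k = 2)
  C[1][0] = min over k of (A[1][0] + B[0][0] = -3 + 3 = 0, A[1][1] + B[1][0] = -4 + 2 = -2, A[1][2] + B[2][0] = 0 + -3 = -3) = -3 (attained at k = 2)
  C[1][1] = min over k of (A[1][0] + B[0][1] = -3 + 6 = 3, A[1][1] + B[1][1] = -4 + -4 = -8, A[1][2] + B[2][1] = 0 + 4 = 4) = -8 (attained at k = 1)
  C[1][2] = min over k of (A[1][0] + B[0][2] = -3 + 5 = 2, A[1][1] + B[1][2] = -4 + 8 = 4, A[1][2] + B[2][2] = 0 + 2 = 2) = 2 (attained at k = 0)
  C[2][0] = min over k of (A[2][0] + B[0][0] = 7 + 3 = 10, A[2][1] + B[1][0] = 3 + 2 = 5, A[2][2] + B[2][0] = 7 + -3 = 4) = 4 (attained at k = 2)
  C[2][1] = min over k of (A[2][0] + B[0][1] = 7 + 6 = 13, A[2][1] + B[1][1] = 3 + -4 = -1, A[2][2] + B[2][1] = 7 + 4 = 11) = -1 (attained at k = 1)
  C[2][2] = min over k of (A[2][0] + B[0][2] = 7 + 5 = 12, A[2][1] + B[1][2] = 3 + 8 = 11, A[2][2] + B[2][2] = 7 + 2 = 9) = 9 (attained at k = 2)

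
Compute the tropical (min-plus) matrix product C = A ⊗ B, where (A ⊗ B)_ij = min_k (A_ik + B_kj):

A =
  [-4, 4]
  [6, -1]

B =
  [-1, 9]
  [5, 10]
A ⊗ B =
  [-5, 5]
  [4, 9]

Apply the min-plus product entry-by-entry:
  C[0][0] = min over k of (A[0][0] + B[0][0] = -4 + -1 = -5, A[0][1] + B[1][0] = 4 + 5 = 9) = -5 (attained at k = 0)
  C[0][1] = min over k of (A[0][0] + B[0][1] = -4 + 9 = 5, A[0][1] + B[1][1] = 4 + 10 = 14) = 5 (attained at k = 0)
  C[1][0] = min over k of (A[1][0] + B[0][0] = 6 + -1 = 5, A[1][1] + B[1][0] = -1 + 5 = 4) = 4 (attained at k = 1)
  C[1][1] = min over k of (A[1][0] + B[0][1] = 6 + 9 = 15, A[1][1] + B[1][1] = -1 + 10 = 9) = 9 (attained at k = 1)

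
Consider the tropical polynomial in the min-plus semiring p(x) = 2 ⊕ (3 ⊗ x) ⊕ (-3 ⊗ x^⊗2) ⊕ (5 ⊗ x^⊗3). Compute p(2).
p(2) = 1

A tropical monomial a ⊗ x^⊗i evaluates to a + i · x. Evaluating each term at x = 2:
  Term 0 contributes 2 + 0 · 2 = 2
  Term 1 contributes 3 + 1 · 2 = 5
  Term 2 contributes -3 + 2 · 2 = 1
  Term 3 contributes 5 + 3 · 2 = 11
p(2) = ⊕ of these = min[2, 5, 1, 11] = 1.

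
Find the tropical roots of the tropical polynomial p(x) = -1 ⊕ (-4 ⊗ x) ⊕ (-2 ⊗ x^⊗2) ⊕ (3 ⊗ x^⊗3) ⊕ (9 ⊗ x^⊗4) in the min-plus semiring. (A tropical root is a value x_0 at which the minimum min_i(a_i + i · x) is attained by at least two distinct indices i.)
Roots: {-6, -5, -2, 3}

Each tropical root is a break point of the lower envelope of the lines y = a_i + i · x (there are 5 lines, with slopes 0, 1, ..., 4). Only the lines that attain the minimum somewhere contribute to roots; other lines are dominated. Here the surviving (envelope) indices are i = 4, i = 3, i = 2, i = 1, i = 0.
Intersections between consecutive envelope lines give the roots: for adjacent envelope indices i < j the intersection is x = (a_i − a_j) / (j − i). Reading off the sorted break points: {-6, -5, -2, 3}.
Verification: at each break x_0, at least two indices attain the minimum of min_i(a_i + i · x_0).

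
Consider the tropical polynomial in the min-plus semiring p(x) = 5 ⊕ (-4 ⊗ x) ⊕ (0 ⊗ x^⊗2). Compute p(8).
p(8) = 4

A tropical monomial a ⊗ x^⊗i evaluates to a + i · x. Evaluating each term at x = 8:
  Term 0 contributes 5 + 0 · 8 = 5
  Term 1 contributes -4 + 1 · 8 = 4
  Term 2 contributes 0 + 2 · 8 = 16
p(8) = ⊕ of these = min[5, 4, 16] = 4.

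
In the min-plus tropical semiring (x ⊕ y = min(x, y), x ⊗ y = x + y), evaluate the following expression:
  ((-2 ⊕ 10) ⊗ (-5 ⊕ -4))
((-2 ⊕ 10) ⊗ (-5 ⊕ -4)) = -7

Expand innermost to outermost. Recall ⊕ takes the minimum of its arguments and ⊗ takes their sum. Working out the expression ((-2 ⊕ 10) ⊗ (-5 ⊕ -4)) gives -7.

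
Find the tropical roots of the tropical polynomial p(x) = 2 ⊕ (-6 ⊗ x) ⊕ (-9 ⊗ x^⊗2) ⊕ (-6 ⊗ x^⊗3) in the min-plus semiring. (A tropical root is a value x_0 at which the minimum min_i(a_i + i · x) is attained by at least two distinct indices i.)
Roots: {-3, 3, 8}

Each tropical root is a break point of the lower envelope of the lines y = a_i + i · x (there are 4 lines, with slopes 0, 1, ..., 3). Only the lines that attain the minimum somewhere contribute to roots; other lines are dominated. Here the surviving (envelope) indices are i = 3, i = 2, i = 1, i = 0.
Intersections between consecutive envelope lines give the roots: for adjacent envelope indices i < j the intersection is x = (a_i − a_j) / (j − i). Reading off the sorted break points: {-3, 3, 8}.
Verification: at each break x_0, at least two indices attain the minimum of min_i(a_i + i · x_0).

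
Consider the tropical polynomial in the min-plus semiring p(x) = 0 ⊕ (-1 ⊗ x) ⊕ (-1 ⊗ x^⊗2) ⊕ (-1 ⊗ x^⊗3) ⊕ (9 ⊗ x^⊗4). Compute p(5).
p(5) = 0

A tropical monomial a ⊗ x^⊗i evaluates to a + i · x. Evaluating each term at x = 5:
  Term 0 contributes 0 + 0 · 5 = 0
  Term 1 contributes -1 + 1 · 5 = 4
  Term 2 contributes -1 + 2 · 5 = 9
  Term 3 contributes -1 + 3 · 5 = 14
  Term 4 contributes 9 + 4 · 5 = 29
p(5) = ⊕ of these = min[0, 4, 9, 14, 29] = 0.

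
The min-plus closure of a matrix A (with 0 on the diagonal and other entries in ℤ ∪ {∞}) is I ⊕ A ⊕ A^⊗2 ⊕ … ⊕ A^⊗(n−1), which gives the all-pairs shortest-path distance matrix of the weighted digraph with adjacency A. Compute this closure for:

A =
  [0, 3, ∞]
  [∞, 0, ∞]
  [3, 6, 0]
Closure =
  [0, 3, ∞]
  [∞, 0, ∞]
  [3, 6, 0]

This is the Floyd-Warshall all-pairs shortest-path computation. For each intermediate vertex k = 0, 1, …, 2, update dist[i][j] ← min(dist[i][j], dist[i][k] + dist[k][j]). The final matrix gives, for each (i, j), the minimum total weight of any directed path from i to j (possibly empty when i = j).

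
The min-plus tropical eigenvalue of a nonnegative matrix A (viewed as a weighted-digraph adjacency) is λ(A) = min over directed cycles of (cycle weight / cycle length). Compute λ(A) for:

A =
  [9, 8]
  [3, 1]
λ(A) = 1

Enumerate directed cycles and compute their means (weight / length). Sample:
  cycle 0 → 0: weight = 9, length = 1, mean = 9/1 ≈ 9.000
  cycle 1 → 1: weight = 1, length = 1, mean = 1/1 ≈ 1.000
  cycle 0 → 1 → 0: weight = 11, length = 2, mean = 11/2 ≈ 5.500
  cycle 1 → 0 → 1: weight = 11, length = 2, mean = 11/2 ≈ 5.500
Minimum mean = 1.000, attained e.g. along the cycle 1 → 1 with weight 1 and length 1. So λ(A) = 1/1 = 1.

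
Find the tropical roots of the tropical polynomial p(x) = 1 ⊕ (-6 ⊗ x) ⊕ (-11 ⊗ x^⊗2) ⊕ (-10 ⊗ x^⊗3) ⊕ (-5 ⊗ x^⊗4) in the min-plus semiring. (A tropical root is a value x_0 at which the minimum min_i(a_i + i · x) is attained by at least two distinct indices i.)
Roots: {-5, -1, 5, 7}

Each tropical root is a break point of the lower envelope of the lines y = a_i + i · x (there are 5 lines, with slopes 0, 1, ..., 4). Only the lines that attain the minimum somewhere contribute to roots; other lines are dominated. Here the surviving (envelope) indices are i = 4, i = 3, i = 2, i = 1, i = 0.
Intersections between consecutive envelope lines give the roots: for adjacent envelope indices i < j the intersection is x = (a_i − a_j) / (j − i). Reading off the sorted break points: {-5, -1, 5, 7}.
Verification: at each break x_0, at least two indices attain the minimum of min_i(a_i + i · x_0).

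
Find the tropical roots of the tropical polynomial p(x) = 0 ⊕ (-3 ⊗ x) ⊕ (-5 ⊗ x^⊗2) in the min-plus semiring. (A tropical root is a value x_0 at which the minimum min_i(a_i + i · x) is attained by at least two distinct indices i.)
Roots: {2, 3}

Each tropical root is a break point of the lower envelope of the lines y = a_i + i · x (there are 3 lines, with slopes 0, 1, ..., 2). Only the lines that attain the minimum somewhere contribute to roots; other lines are dominated. Here the surviving (envelope) indices are i = 2, i = 1, i = 0.
Intersections between consecutive envelope lines give the roots: for adjacent envelope indices i < j the intersection is x = (a_i − a_j) / (j − i). Reading off the sorted break points: {2, 3}.
Verification: at each break x_0, at least two indices attain the minimum of min_i(a_i + i · x_0).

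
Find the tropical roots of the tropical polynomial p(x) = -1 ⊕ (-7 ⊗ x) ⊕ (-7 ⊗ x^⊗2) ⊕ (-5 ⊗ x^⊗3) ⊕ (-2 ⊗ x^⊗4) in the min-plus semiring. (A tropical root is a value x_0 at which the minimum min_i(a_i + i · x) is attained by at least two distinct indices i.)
Roots: {-3, -2, 0, 6}

Each tropical root is a break point of the lower envelope of the lines y = a_i + i · x (there are 5 lines, with slopes 0, 1, ..., 4). Only the lines that attain the minimum somewhere contribute to roots; other lines are dominated. Here the surviving (envelope) indices are i = 4, i = 3, i = 2, i = 1, i = 0.
Intersections between consecutive envelope lines give the roots: for adjacent envelope indices i < j the intersection is x = (a_i − a_j) / (j − i). Reading off the sorted break points: {-3, -2, 0, 6}.
Verification: at each break x_0, at least two indices attain the minimum of min_i(a_i + i · x_0).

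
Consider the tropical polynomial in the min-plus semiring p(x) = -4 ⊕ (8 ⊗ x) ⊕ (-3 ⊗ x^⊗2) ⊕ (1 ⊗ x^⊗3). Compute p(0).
p(0) = -4

A tropical monomial a ⊗ x^⊗i evaluates to a + i · x. Evaluating each term at x = 0:
  Term 0 contributes -4 + 0 · 0 = -4
  Term 1 contributes 8 + 1 · 0 = 8
  Term 2 contributes -3 + 2 · 0 = -3
  Term 3 contributes 1 + 3 · 0 = 1
p(0) = ⊕ of these = min[-4, 8, -3, 1] = -4.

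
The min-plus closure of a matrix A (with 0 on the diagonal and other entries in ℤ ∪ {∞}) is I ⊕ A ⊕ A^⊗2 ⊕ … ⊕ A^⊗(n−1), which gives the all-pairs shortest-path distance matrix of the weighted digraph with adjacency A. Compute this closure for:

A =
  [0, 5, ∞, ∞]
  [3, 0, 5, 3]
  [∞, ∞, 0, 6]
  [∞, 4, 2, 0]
Closure =
  [0, 5, 10, 8]
  [3, 0, 5, 3]
  [13, 10, 0, 6]
  [7, 4, 2, 0]

This is the Floyd-Warshall all-pairs shortest-path computation. For each intermediate vertex k = 0, 1, …, 3, update dist[i][j] ← min(dist[i][j], dist[i][k] + dist[k][j]). The final matrix gives, for each (i, j), the minimum total weight of any directed path from i to j (possibly empty when i = j).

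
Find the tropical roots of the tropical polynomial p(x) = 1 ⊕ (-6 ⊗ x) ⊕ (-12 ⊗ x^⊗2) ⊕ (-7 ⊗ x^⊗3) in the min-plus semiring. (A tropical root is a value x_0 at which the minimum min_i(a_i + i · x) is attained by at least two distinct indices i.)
Roots: {-5, 6, 7}

Each tropical root is a break point of the lower envelope of the lines y = a_i + i · x (there are 4 lines, with slopes 0, 1, ..., 3). Only the lines that attain the minimum somewhere contribute to roots; other lines are dominated. Here the surviving (envelope) indices are i = 3, i = 2, i = 1, i = 0.
Intersections between consecutive envelope lines give the roots: for adjacent envelope indices i < j the intersection is x = (a_i − a_j) / (j − i). Reading off the sorted break points: {-5, 6, 7}.
Verification: at each break x_0, at least two indices attain the minimum of min_i(a_i + i · x_0).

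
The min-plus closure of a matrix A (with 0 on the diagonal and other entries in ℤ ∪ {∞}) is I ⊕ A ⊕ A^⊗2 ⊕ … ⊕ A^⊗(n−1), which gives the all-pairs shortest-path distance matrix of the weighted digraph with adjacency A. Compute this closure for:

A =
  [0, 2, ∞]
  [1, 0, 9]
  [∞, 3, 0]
Closure =
  [0, 2, 11]
  [1, 0, 9]
  [4, 3, 0]

This is the Floyd-Warshall all-pairs shortest-path computation. For each intermediate vertex k = 0, 1, …, 2, update dist[i][j] ← min(dist[i][j], dist[i][k] + dist[k][j]). The final matrix gives, for each (i, j), the minimum total weight of any directed path from i to j (possibly empty when i = j).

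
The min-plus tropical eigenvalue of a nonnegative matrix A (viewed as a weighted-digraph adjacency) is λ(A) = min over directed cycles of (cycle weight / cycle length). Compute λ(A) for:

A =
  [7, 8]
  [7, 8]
λ(A) = 7

Enumerate directed cycles and compute their means (weight / length). Sample:
  cycle 0 → 0: weight = 7, length = 1, mean = 7/1 ≈ 7.000
  cycle 1 → 1: weight = 8, length = 1, mean = 8/1 ≈ 8.000
  cycle 0 → 1 → 0: weight = 15, length = 2, mean = 15/2 ≈ 7.500
  cycle 1 → 0 → 1: weight = 15, length = 2, mean = 15/2 ≈ 7.500
Minimum mean = 7.000, attained e.g. along the cycle 0 → 0 with weight 7 and length 1. So λ(A) = 7/1 = 7.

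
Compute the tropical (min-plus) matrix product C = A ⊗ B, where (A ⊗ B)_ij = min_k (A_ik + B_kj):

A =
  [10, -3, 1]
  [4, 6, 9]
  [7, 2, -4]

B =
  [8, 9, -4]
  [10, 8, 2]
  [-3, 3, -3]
A ⊗ B =
  [-2, 4, -2]
  [6, 12, 0]
  [-7, -1, -7]

Apply the min-plus product entry-by-entry:
  C[0][0] = min over k of (A[0][0] + B[0][0] = 10 + 8 = 18, A[0][1] + B[1][0] = -3 + 10 = 7, A[0][2] + B[2][0] = 1 + -3 = -2) = -2 (attained at k = 2)
  C[0][1] = min over k of (A[0][0] + B[0][1] = 10 + 9 = 19, A[0][1] + B[1][1] = -3 + 8 = 5, A[0][2] + B[2][1] = 1 + 3 = 4) = 4 (attained at k = 2)
  C[0][2] = min over k of (A[0][0] + B[0][2] = 10 + -4 = 6, A[0][1] + B[1][2] = -3 + 2 = -1, A[0][2] + B[2][2] = 1 + -3 = -2) = -2 (attained at k = 2)
  C[1][0] = min over k of (A[1][0] + B[0][0] = 4 + 8 = 12, A[1][1] + B[1][0] = 6 + 10 = 16, A[1][2] + B[2][0] = 9 + -3 = 6) = 6 (attained at k = 2)
  C[1][1] = min over k of (A[1][0] + B[0][1] = 4 + 9 = 13, A[1][1] + B[1][1] = 6 + 8 = 14, A[1][2] + B[2][1] = 9 + 3 = 12) = 12 (attained at k = 2)
  C[1][2] = min over k of (A[1][0] + B[0][2] = 4 + -4 = 0, A[1][1] + B[1][2] = 6 + 2 = 8, A[1][2] + B[2][2] = 9 + -3 = 6) = 0 (attained at k = 0)
  C[2][0] = min over k of (A[2][0] + B[0][0] = 7 + 8 = 15, A[2][1] + B[1][0] = 2 + 10 = 12, A[2][2] + B[2][0] = -4 + -3 = -7) = -7 (attained at k = 2)
  C[2][1] = min over k of (A[2][0] + B[0][1] = 7 + 9 = 16, A[2][1] + B[1][1] = 2 + 8 = 10, A[2][2] + B[2][1] = -4 + 3 = -1) = -1 (attained at k = 2)
  C[2][2] = min over k of (A[2][0] + B[0][2] = 7 + -4 = 3, A[2][1] + B[1][2] = 2 + 2 = 4, A[2][2] + B[2][2] = -4 + -3 = -7) = -7 (attained at k = 2)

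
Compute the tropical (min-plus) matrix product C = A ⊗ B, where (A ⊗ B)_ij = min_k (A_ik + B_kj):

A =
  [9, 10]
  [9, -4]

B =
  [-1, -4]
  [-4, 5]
A ⊗ B =
  [6, 5]
  [-8, 1]

Apply the min-plus product entry-by-entry:
  C[0][0] = min over k of (A[0][0] + B[0][0] = 9 + -1 = 8, A[0][1] + B[1][0] = 10 + -4 = 6) = 6 (attained at k = 1)
  C[0][1] = min over k of (A[0][0] + B[0][1] = 9 + -4 = 5, A[0][1] + B[1][1] = 10 + 5 = 15) = 5 (attained at k = 0)
  C[1][0] = min over k of (A[1][0] + B[0][0] = 9 + -1 = 8, A[1][1] + B[1][0] = -4 + -4 = -8) = -8 (attained at k = 1)
  C[1][1] = min over k of (A[1][0] + B[0][1] = 9 + -4 = 5, A[1][1] + B[1][1] = -4 + 5 = 1) = 1 (attained at k = 1)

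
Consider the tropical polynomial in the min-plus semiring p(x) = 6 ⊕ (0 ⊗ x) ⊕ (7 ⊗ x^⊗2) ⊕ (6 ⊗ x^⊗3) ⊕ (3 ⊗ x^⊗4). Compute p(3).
p(3) = 3

A tropical monomial a ⊗ x^⊗i evaluates to a + i · x. Evaluating each term at x = 3:
  Term 0 contributes 6 + 0 · 3 = 6
  Term 1 contributes 0 + 1 · 3 = 3
  Term 2 contributes 7 + 2 · 3 = 13
  Term 3 contributes 6 + 3 · 3 = 15
  Term 4 contributes 3 + 4 · 3 = 15
p(3) = ⊕ of these = min[6, 3, 13, 15, 15] = 3.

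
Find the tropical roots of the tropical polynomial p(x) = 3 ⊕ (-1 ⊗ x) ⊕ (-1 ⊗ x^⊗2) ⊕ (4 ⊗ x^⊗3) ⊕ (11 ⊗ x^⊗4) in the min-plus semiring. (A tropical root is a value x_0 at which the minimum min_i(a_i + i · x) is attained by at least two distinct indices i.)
Roots: {-7, -5, 0, 4}

Each tropical root is a break point of the lower envelope of the lines y = a_i + i · x (there are 5 lines, with slopes 0, 1, ..., 4). Only the lines that attain the minimum somewhere contribute to roots; other lines are dominated. Here the surviving (envelope) indices are i = 4, i = 3, i = 2, i = 1, i = 0.
Intersections between consecutive envelope lines give the roots: for adjacent envelope indices i < j the intersection is x = (a_i − a_j) / (j − i). Reading off the sorted break points: {-7, -5, 0, 4}.
Verification: at each break x_0, at least two indices attain the minimum of min_i(a_i + i · x_0).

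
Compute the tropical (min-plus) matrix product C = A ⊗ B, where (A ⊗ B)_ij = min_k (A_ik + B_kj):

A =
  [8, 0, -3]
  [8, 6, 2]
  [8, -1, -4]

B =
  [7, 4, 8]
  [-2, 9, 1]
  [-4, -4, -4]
A ⊗ B =
  [-7, -7, -7]
  [-2, -2, -2]
  [-8, -8, -8]

Apply the min-plus product entry-by-entry:
  C[0][0] = min over k of (A[0][0] + B[0][0] = 8 + 7 = 15, A[0][1] + B[1][0] = 0 + -2 = -2, A[0][2] + B[2][0] = -3 + -4 = -7) = -7 (attained at k = 2)
  C[0][1] = min over k of (A[0][0] + B[0][1] = 8 + 4 = 12, A[0][1] + B[1][1] = 0 + 9 = 9, A[0][2] + B[2][1] = -3 + -4 = -7) = -7 (attained at k = 2)
  C[0][2] = min over k of (A[0][0] + B[0][2] = 8 + 8 = 16, A[0][1] + B[1][2] = 0 + 1 = 1, A[0][2] + B[2][2] = -3 + -4 = -7) = -7 (attained at k = 2)
  C[1][0] = min over k of (A[1][0] + B[0][0] = 8 + 7 = 15, A[1][1] + B[1][0] = 6 + -2 = 4, A[1][2] + B[2][0] = 2 + -4 = -2) = -2 (attained at k = 2)
  C[1][1] = min over k of (A[1][0] + B[0][1] = 8 + 4 = 12, A[1][1] + B[1][1] = 6 + 9 = 15, A[1][2] + B[2][1] = 2 + -4 = -2) = -2 (attained at k = 2)
  C[1][2] = min over k of (A[1][0] + B[0][2] = 8 + 8 = 16, A[1][1] + B[1][2] = 6 + 1 = 7, A[1][2] + B[2][2] = 2 + -4 = -2) = -2 (attained at k = 2)
  C[2][0] = min over k of (A[2][0] + B[0][0] = 8 + 7 = 15, A[2][1] + B[1][0] = -1 + -2 = -3, A[2][2] + B[2][0] = -4 + -4 = -8) = -8 (attained at k = 2)
  C[2][1] = min over k of (A[2][0] + B[0][1] = 8 + 4 = 12, A[2][1] + B[1][1] = -1 + 9 = 8, A[2][2] + B[2][1] = -4 + -4 = -8) = -8 (attained at k = 2)
  C[2][2] = min over k of (A[2][0] + B[0][2] = 8 + 8 = 16, A[2][1] + B[1][2] = -1 + 1 = 0, A[2][2] + B[2][2] = -4 + -4 = -8) = -8 (attained at k = 2)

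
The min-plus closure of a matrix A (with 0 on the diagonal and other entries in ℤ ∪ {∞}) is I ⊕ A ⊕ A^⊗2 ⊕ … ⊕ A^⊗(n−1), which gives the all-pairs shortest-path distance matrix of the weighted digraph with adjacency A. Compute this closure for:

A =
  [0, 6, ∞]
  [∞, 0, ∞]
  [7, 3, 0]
Closure =
  [0, 6, ∞]
  [∞, 0, ∞]
  [7, 3, 0]

This is the Floyd-Warshall all-pairs shortest-path computation. For each intermediate vertex k = 0, 1, …, 2, update dist[i][j] ← min(dist[i][j], dist[i][k] + dist[k][j]). The final matrix gives, for each (i, j), the minimum total weight of any directed path from i to j (possibly empty when i = j).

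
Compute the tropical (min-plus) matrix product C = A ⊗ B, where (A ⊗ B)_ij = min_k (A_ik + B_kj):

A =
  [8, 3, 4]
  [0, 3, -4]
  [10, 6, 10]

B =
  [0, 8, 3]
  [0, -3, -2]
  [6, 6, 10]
A ⊗ B =
  [3, 0, 1]
  [0, 0, 1]
  [6, 3, 4]

Apply the min-plus product entry-by-entry:
  C[0][0] = min over k of (A[0][0] + B[0][0] = 8 + 0 = 8, A[0][1] + B[1][0] = 3 + 0 = 3, A[0][2] + B[2][0] = 4 + 6 = 10) = 3 (attained at k = 1)
  C[0][1] = min over k of (A[0][0] + B[0][1] = 8 + 8 = 16, A[0][1] + B[1][1] = 3 + -3 = 0, A[0][2] + B[2][1] = 4 + 6 = 10) = 0 (attained at k = 1)
  C[0][2] = min over k of (A[0][0] + B[0][2] = 8 + 3 = 11, A[0][1] + B[1][2] = 3 + -2 = 1, A[0][2] + B[2][2] = 4 + 10 = 14) = 1 (attained at k = 1)
  C[1][0] = min over k of (A[1][0] + B[0][0] = 0 + 0 = 0, A[1][1] + B[1][0] = 3 + 0 = 3, A[1][2] + B[2][0] = -4 + 6 = 2) = 0 (attained at k = 0)
  C[1][1] = min over k of (A[1][0] + B[0][1] = 0 + 8 = 8, A[1][1] + B[1][1] = 3 + -3 = 0, A[1][2] + B[2][1] = -4 + 6 = 2) = 0 (attained at k = 1)
  C[1][2] = min over k of (A[1][0] + B[0][2] = 0 + 3 = 3, A[1][1] + B[1][2] = 3 + -2 = 1, A[1][2] + B[2][2] = -4 + 10 = 6) = 1 (attained at k = 1)
  C[2][0] = min over k of (A[2][0] + B[0][0] = 10 + 0 = 10, A[2][1] + B[1][0] = 6 + 0 = 6, A[2][2] + B[2][0] = 10 + 6 = 16) = 6 (attained at k = 1)
  C[2][1] = min over k of (A[2][0] + B[0][1] = 10 + 8 = 18, A[2][1] + B[1][1] = 6 + -3 = 3, A[2][2] + B[2][1] = 10 + 6 = 16) = 3 (attained at k = 1)
  C[2][2] = min over k of (A[2][0] + B[0][2] = 10 + 3 = 13, A[2][1] + B[1][2] = 6 + -2 = 4, A[2][2] + B[2][2] = 10 + 10 = 20) = 4 (attained at k = 1)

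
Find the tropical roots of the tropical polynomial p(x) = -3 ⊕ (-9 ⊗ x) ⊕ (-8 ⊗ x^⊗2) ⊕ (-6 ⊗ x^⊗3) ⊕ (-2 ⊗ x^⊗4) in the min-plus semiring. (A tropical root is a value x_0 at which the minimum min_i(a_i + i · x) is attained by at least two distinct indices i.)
Roots: {-4, -2, -1, 6}

Each tropical root is a break point of the lower envelope of the lines y = a_i + i · x (there are 5 lines, with slopes 0, 1, ..., 4). Only the lines that attain the minimum somewhere contribute to roots; other lines are dominated. Here the surviving (envelope) indices are i = 4, i = 3, i = 2, i = 1, i = 0.
Intersections between consecutive envelope lines give the roots: for adjacent envelope indices i < j the intersection is x = (a_i − a_j) / (j − i). Reading off the sorted break points: {-4, -2, -1, 6}.
Verification: at each break x_0, at least two indices attain the minimum of min_i(a_i + i · x_0).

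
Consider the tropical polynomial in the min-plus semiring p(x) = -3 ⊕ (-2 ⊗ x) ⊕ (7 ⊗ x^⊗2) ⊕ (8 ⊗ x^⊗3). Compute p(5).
p(5) = -3

A tropical monomial a ⊗ x^⊗i evaluates to a + i · x. Evaluating each term at x = 5:
  Term 0 contributes -3 + 0 · 5 = -3
  Term 1 contributes -2 + 1 · 5 = 3
  Term 2 contributes 7 + 2 · 5 = 17
  Term 3 contributes 8 + 3 · 5 = 23
p(5) = ⊕ of these = min[-3, 3, 17, 23] = -3.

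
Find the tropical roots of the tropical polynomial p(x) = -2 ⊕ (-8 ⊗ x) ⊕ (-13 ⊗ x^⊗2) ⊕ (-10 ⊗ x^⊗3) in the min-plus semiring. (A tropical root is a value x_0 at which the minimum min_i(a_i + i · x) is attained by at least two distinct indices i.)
Roots: {-3, 5, 6}

Each tropical root is a break point of the lower envelope of the lines y = a_i + i · x (there are 4 lines, with slopes 0, 1, ..., 3). Only the lines that attain the minimum somewhere contribute to roots; other lines are dominated. Here the surviving (envelope) indices are i = 3, i = 2, i = 1, i = 0.
Intersections between consecutive envelope lines give the roots: for adjacent envelope indices i < j the intersection is x = (a_i − a_j) / (j − i). Reading off the sorted break points: {-3, 5, 6}.
Verification: at each break x_0, at least two indices attain the minimum of min_i(a_i + i · x_0).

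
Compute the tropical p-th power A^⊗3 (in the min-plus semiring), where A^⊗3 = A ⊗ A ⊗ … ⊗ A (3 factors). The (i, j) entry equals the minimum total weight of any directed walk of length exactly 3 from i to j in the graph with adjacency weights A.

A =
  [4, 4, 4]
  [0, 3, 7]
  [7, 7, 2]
A^⊗3 =
  [7, 8, 8]
  [4, 7, 6]
  [9, 11, 6]

Each entry (A^⊗3)_ij equals the minimum over all length-3 walks i = v_0 → v_1 → … → v_3 = j of Σ_t A[v_t][v_{t+1}]. For example, for (i, j) = (0, 2) we minimise over 9 possible intermediate vertex sequences; the minimum is 8, attained along the walk 0 → 1 → 0 → 2.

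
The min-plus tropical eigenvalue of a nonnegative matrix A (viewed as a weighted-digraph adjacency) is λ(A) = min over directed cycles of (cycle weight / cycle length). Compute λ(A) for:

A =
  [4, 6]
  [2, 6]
λ(A) = 4

Enumerate directed cycles and compute their means (weight / length). Sample:
  cycle 0 → 0: weight = 4, length = 1, mean = 4/1 ≈ 4.000
  cycle 1 → 1: weight = 6, length = 1, mean = 6/1 ≈ 6.000
  cycle 0 → 1 → 0: weight = 8, length = 2, mean = 8/2 ≈ 4.000
  cycle 1 → 0 → 1: weight = 8, length = 2, mean = 8/2 ≈ 4.000
Minimum mean = 4.000, attained e.g. along the cycle 0 → 0 with weight 4 and length 1. So λ(A) = 4/1 = 4.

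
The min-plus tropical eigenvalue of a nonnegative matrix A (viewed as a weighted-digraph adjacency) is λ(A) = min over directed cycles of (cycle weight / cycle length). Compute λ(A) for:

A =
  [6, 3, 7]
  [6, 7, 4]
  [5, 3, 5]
λ(A) = 7/2

Enumerate directed cycles and compute their means (weight / length). Sample:
  cycle 0 → 0: weight = 6, length = 1, mean = 6/1 ≈ 6.000
  cycle 1 → 1: weight = 7, length = 1, mean = 7/1 ≈ 7.000
  cycle 2 → 2: weight = 5, length = 1, mean = 5/1 ≈ 5.000
  cycle 0 → 1 → 0: weight = 9, length = 2, mean = 9/2 ≈ 4.500
  cycle 0 → 2 → 0: weight = 12, length = 2, mean = 12/2 ≈ 6.000
  cycle 1 → 0 → 1: weight = 9, length = 2, mean = 9/2 ≈ 4.500
Minimum mean = 3.500, attained e.g. along the cycle 1 → 2 → 1 with weight 7 and length 2. So λ(A) = 7/2 = 7/2.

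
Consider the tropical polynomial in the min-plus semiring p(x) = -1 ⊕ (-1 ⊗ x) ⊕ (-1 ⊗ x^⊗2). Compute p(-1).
p(-1) = -3

A tropical monomial a ⊗ x^⊗i evaluates to a + i · x. Evaluating each term at x = -1:
  Term 0 contributes -1 + 0 · -1 = -1
  Term 1 contributes -1 + 1 · -1 = -2
  Term 2 contributes -1 + 2 · -1 = -3
p(-1) = ⊕ of these = min[-1, -2, -3] = -3.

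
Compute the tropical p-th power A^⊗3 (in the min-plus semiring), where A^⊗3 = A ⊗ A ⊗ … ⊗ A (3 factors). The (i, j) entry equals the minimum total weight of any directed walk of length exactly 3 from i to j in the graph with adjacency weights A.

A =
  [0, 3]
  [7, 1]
A^⊗3 =
  [0, 3]
  [7, 3]

Each entry (A^⊗3)_ij equals the minimum over all length-3 walks i = v_0 → v_1 → … → v_3 = j of Σ_t A[v_t][v_{t+1}]. For example, for (i, j) = (0, 1) we minimise over 4 possible intermediate vertex sequences; the minimum is 3, attained along the walk 0 → 0 → 0 → 1.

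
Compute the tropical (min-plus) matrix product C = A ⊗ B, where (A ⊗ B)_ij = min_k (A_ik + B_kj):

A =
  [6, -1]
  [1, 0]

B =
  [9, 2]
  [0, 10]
A ⊗ B =
  [-1, 8]
  [0, 3]

Apply the min-plus product entry-by-entry:
  C[0][0] = min over k of (A[0][0] + B[0][0] = 6 + 9 = 15, A[0][1] + B[1][0] = -1 + 0 = -1) = -1 (attained at k = 1)
  C[0][1] = min over k of (A[0][0] + B[0][1] = 6 + 2 = 8, A[0][1] + B[1][1] = -1 + 10 = 9) = 8 (attained at k = 0)
  C[1][0] = min over k of (A[1][0] + B[0][0] = 1 + 9 = 10, A[1][1] + B[1][0] = 0 + 0 = 0) = 0 (attained at k = 1)
  C[1][1] = min over k of (A[1][0] + B[0][1] = 1 + 2 = 3, A[1][1] + B[1][1] = 0 + 10 = 10) = 3 (attained at k = 0)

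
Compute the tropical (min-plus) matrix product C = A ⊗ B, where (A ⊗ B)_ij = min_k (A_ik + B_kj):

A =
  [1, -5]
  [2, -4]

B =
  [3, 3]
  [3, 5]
A ⊗ B =
  [-2, 0]
  [-1, 1]

Apply the min-plus product entry-by-entry:
  C[0][0] = min over k of (A[0][0] + B[0][0] = 1 + 3 = 4, A[0][1] + B[1][0] = -5 + 3 = -2) = -2 (attained at k = 1)
  C[0][1] = min over k of (A[0][0] + B[0][1] = 1 + 3 = 4, A[0][1] + B[1][1] = -5 + 5 = 0) = 0 (attained at k = 1)
  C[1][0] = min over k of (A[1][0] + B[0][0] = 2 + 3 = 5, A[1][1] + B[1][0] = -4 + 3 = -1) = -1 (attained at k = 1)
  C[1][1] = min over k of (A[1][0] + B[0][1] = 2 + 3 = 5, A[1][1] + B[1][1] = -4 + 5 = 1) = 1 (attained at k = 1)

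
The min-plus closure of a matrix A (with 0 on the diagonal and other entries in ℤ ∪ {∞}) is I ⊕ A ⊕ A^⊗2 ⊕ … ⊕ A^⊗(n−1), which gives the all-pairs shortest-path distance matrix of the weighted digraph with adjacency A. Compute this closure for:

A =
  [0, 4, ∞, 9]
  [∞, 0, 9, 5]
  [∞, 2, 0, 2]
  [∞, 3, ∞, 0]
Closure =
  [0, 4, 13, 9]
  [∞, 0, 9, 5]
  [∞, 2, 0, 2]
  [∞, 3, 12, 0]

This is the Floyd-Warshall all-pairs shortest-path computation. For each intermediate vertex k = 0, 1, …, 3, update dist[i][j] ← min(dist[i][j], dist[i][k] + dist[k][j]). The final matrix gives, for each (i, j), the minimum total weight of any directed path from i to j (possibly empty when i = j).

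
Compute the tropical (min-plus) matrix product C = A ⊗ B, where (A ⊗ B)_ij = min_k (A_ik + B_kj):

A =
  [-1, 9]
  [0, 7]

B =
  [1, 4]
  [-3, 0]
A ⊗ B =
  [0, 3]
  [1, 4]

Apply the min-plus product entry-by-entry:
  C[0][0] = min over k of (A[0][0] + B[0][0] = -1 + 1 = 0, A[0][1] + B[1][0] = 9 + -3 = 6) = 0 (attained at k = 0)
  C[0][1] = min over k of (A[0][0] + B[0][1] = -1 + 4 = 3, A[0][1] + B[1][1] = 9 + 0 = 9) = 3 (attained at k = 0)
  C[1][0] = min over k of (A[1][0] + B[0][0] = 0 + 1 = 1, A[1][1] + B[1][0] = 7 + -3 = 4) = 1 (attained at k = 0)
  C[1][1] = min over k of (A[1][0] + B[0][1] = 0 + 4 = 4, A[1][1] + B[1][1] = 7 + 0 = 7) = 4 (attained at k = 0)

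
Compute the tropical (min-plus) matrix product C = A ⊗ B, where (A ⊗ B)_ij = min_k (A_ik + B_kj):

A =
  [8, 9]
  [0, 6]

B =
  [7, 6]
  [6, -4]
A ⊗ B =
  [15, 5]
  [7, 2]

Apply the min-plus product entry-by-entry:
  C[0][0] = min over k of (A[0][0] + B[0][0] = 8 + 7 = 15, A[0][1] + B[1][0] = 9 + 6 = 15) = 15 (attained at k = 0)
  C[0][1] = min over k of (A[0][0] + B[0][1] = 8 + 6 = 14, A[0][1] + B[1][1] = 9 + -4 = 5) = 5 (attained at k = 1)
  C[1][0] = min over k of (A[1][0] + B[0][0] = 0 + 7 = 7, A[1][1] + B[1][0] = 6 + 6 = 12) = 7 (attained at k = 0)
  C[1][1] = min over k of (A[1][0] + B[0][1] = 0 + 6 = 6, A[1][1] + B[1][1] = 6 + -4 = 2) = 2 (attained at k = 1)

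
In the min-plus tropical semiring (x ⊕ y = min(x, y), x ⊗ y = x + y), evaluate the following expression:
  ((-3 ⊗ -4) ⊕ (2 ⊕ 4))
((-3 ⊗ -4) ⊕ (2 ⊕ 4)) = -7

Expand innermost to outermost. Recall ⊕ takes the minimum of its arguments and ⊗ takes their sum. Working out the expression ((-3 ⊗ -4) ⊕ (2 ⊕ 4)) gives -7.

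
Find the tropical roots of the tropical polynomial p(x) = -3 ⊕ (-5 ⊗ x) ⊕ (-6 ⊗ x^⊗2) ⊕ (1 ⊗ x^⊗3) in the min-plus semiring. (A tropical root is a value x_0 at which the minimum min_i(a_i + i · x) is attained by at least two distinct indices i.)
Roots: {-7, 1, 2}

Each tropical root is a break point of the lower envelope of the lines y = a_i + i · x (there are 4 lines, with slopes 0, 1, ..., 3). Only the lines that attain the minimum somewhere contribute to roots; other lines are dominated. Here the surviving (envelope) indices are i = 3, i = 2, i = 1, i = 0.
Intersections between consecutive envelope lines give the roots: for adjacent envelope indices i < j the intersection is x = (a_i − a_j) / (j − i). Reading off the sorted break points: {-7, 1, 2}.
Verification: at each break x_0, at least two indices attain the minimum of min_i(a_i + i · x_0).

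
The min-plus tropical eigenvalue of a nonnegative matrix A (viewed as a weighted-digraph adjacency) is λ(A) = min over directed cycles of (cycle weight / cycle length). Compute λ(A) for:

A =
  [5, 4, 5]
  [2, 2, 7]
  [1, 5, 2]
λ(A) = 2

Enumerate directed cycles and compute their means (weight / length). Sample:
  cycle 0 → 0: weight = 5, length = 1, mean = 5/1 ≈ 5.000
  cycle 1 → 1: weight = 2, length = 1, mean = 2/1 ≈ 2.000
  cycle 2 → 2: weight = 2, length = 1, mean = 2/1 ≈ 2.000
  cycle 0 → 1 → 0: weight = 6, length = 2, mean = 6/2 ≈ 3.000
  cycle 0 → 2 → 0: weight = 6, length = 2, mean = 6/2 ≈ 3.000
  cycle 1 → 0 → 1: weight = 6, length = 2, mean = 6/2 ≈ 3.000
Minimum mean = 2.000, attained e.g. along the cycle 1 → 1 with weight 2 and length 1. So λ(A) = 2/1 = 2.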